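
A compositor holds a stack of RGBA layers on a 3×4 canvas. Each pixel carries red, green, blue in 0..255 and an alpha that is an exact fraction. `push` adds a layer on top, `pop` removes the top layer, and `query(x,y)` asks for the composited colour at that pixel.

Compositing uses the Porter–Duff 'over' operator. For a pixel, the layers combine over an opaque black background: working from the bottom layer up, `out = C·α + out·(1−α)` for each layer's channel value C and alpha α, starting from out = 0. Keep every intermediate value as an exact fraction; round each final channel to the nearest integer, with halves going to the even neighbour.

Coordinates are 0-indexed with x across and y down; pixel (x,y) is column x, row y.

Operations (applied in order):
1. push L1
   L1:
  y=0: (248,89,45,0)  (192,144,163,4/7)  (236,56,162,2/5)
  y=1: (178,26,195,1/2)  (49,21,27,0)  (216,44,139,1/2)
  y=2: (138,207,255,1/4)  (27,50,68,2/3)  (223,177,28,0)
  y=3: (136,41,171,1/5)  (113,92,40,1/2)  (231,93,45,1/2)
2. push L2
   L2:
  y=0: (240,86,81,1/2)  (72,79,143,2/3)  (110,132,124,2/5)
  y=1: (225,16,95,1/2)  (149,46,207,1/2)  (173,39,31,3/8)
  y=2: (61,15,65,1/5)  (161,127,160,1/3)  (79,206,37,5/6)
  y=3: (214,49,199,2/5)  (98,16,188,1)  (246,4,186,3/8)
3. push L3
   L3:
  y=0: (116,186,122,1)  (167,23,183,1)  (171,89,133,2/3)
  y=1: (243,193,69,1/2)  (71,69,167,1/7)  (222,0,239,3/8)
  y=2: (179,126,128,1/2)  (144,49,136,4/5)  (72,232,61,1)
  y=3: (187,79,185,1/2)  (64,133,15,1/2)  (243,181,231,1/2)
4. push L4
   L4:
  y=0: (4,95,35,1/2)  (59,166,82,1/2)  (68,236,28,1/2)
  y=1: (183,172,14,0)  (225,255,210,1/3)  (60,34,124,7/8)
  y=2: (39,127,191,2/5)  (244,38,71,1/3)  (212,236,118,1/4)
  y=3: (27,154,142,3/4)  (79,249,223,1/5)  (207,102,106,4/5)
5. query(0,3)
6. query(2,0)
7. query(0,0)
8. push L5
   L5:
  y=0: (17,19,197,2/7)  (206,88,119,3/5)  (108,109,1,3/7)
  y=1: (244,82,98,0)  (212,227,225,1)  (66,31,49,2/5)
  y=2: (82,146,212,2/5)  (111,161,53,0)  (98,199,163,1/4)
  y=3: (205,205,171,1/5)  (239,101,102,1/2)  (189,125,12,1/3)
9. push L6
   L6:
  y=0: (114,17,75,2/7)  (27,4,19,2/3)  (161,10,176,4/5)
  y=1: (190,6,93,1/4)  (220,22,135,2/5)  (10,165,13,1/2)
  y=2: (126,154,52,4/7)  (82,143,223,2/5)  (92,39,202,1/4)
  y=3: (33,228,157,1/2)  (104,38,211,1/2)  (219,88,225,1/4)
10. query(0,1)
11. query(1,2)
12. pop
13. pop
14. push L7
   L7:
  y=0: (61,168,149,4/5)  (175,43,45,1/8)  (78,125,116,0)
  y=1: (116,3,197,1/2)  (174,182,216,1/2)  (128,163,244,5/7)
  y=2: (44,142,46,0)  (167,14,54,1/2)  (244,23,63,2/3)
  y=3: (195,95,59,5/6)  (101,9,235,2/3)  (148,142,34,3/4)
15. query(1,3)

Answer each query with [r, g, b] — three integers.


at x=0,y=3 over L1,L2,L3,L4:
+L1 (α=1/5) → [136/5, 41/5, 171/5]
+L2 (α=2/5) → [2548/25, 613/25, 2503/25]
+L3 (α=1/2) → [7223/50, 1294/25, 3564/25]
+L4 (α=3/4) → [11273/200, 3211/25, 7107/50]
→ [56, 128, 142]

query (2,0) [L1,L2,L3,L4] — begin 0,0,0
L1 α=2/5: [472/5, 112/5, 324/5]
L2 α=2/5: [2516/25, 1656/25, 2212/25]
L3 α=2/3: [11066/75, 6106/75, 2954/25]
L4 α=1/2: [8083/75, 11903/75, 1827/25]
→ [108, 159, 73]

(0,0) stack=L1,L2,L3,L4; from [0,0,0]:
+L1 (α=0) → [0, 0, 0]
+L2 (α=1/2) → [120, 43, 81/2]
+L3 (α=1) → [116, 186, 122]
+L4 (α=1/2) → [60, 281/2, 157/2]
→ [60, 140, 78]

query (0,1) [L1,L2,L3,L4,L5,L6] — begin 0,0,0
+L1 (α=1/2) → [89, 13, 195/2]
+L2 (α=1/2) → [157, 29/2, 385/4]
+L3 (α=1/2) → [200, 415/4, 661/8]
+L4 (α=0) → [200, 415/4, 661/8]
+L5 (α=0) → [200, 415/4, 661/8]
+L6 (α=1/4) → [395/2, 1269/16, 2727/32]
→ [198, 79, 85]

query (1,2) [L1,L2,L3,L4,L5,L6] — begin 0,0,0
after L1 α=2/3: [18, 100/3, 136/3]
after L2 α=1/3: [197/3, 581/9, 752/9]
after L3 α=4/5: [385/3, 469/9, 5648/45]
after L4 α=1/3: [1502/9, 1280/27, 14491/135]
after L5 α=0: [1502/9, 1280/27, 14491/135]
after L6 α=2/5: [1994/15, 3854/45, 34561/225]
= [133, 86, 154]

(1,3) stack=L1,L2,L3,L4,L7; from [0,0,0]:
after L1 α=1/2: [113/2, 46, 20]
after L2 α=1: [98, 16, 188]
after L3 α=1/2: [81, 149/2, 203/2]
after L4 α=1/5: [403/5, 547/5, 629/5]
after L7 α=2/3: [471/5, 637/15, 993/5]
= [94, 42, 199]


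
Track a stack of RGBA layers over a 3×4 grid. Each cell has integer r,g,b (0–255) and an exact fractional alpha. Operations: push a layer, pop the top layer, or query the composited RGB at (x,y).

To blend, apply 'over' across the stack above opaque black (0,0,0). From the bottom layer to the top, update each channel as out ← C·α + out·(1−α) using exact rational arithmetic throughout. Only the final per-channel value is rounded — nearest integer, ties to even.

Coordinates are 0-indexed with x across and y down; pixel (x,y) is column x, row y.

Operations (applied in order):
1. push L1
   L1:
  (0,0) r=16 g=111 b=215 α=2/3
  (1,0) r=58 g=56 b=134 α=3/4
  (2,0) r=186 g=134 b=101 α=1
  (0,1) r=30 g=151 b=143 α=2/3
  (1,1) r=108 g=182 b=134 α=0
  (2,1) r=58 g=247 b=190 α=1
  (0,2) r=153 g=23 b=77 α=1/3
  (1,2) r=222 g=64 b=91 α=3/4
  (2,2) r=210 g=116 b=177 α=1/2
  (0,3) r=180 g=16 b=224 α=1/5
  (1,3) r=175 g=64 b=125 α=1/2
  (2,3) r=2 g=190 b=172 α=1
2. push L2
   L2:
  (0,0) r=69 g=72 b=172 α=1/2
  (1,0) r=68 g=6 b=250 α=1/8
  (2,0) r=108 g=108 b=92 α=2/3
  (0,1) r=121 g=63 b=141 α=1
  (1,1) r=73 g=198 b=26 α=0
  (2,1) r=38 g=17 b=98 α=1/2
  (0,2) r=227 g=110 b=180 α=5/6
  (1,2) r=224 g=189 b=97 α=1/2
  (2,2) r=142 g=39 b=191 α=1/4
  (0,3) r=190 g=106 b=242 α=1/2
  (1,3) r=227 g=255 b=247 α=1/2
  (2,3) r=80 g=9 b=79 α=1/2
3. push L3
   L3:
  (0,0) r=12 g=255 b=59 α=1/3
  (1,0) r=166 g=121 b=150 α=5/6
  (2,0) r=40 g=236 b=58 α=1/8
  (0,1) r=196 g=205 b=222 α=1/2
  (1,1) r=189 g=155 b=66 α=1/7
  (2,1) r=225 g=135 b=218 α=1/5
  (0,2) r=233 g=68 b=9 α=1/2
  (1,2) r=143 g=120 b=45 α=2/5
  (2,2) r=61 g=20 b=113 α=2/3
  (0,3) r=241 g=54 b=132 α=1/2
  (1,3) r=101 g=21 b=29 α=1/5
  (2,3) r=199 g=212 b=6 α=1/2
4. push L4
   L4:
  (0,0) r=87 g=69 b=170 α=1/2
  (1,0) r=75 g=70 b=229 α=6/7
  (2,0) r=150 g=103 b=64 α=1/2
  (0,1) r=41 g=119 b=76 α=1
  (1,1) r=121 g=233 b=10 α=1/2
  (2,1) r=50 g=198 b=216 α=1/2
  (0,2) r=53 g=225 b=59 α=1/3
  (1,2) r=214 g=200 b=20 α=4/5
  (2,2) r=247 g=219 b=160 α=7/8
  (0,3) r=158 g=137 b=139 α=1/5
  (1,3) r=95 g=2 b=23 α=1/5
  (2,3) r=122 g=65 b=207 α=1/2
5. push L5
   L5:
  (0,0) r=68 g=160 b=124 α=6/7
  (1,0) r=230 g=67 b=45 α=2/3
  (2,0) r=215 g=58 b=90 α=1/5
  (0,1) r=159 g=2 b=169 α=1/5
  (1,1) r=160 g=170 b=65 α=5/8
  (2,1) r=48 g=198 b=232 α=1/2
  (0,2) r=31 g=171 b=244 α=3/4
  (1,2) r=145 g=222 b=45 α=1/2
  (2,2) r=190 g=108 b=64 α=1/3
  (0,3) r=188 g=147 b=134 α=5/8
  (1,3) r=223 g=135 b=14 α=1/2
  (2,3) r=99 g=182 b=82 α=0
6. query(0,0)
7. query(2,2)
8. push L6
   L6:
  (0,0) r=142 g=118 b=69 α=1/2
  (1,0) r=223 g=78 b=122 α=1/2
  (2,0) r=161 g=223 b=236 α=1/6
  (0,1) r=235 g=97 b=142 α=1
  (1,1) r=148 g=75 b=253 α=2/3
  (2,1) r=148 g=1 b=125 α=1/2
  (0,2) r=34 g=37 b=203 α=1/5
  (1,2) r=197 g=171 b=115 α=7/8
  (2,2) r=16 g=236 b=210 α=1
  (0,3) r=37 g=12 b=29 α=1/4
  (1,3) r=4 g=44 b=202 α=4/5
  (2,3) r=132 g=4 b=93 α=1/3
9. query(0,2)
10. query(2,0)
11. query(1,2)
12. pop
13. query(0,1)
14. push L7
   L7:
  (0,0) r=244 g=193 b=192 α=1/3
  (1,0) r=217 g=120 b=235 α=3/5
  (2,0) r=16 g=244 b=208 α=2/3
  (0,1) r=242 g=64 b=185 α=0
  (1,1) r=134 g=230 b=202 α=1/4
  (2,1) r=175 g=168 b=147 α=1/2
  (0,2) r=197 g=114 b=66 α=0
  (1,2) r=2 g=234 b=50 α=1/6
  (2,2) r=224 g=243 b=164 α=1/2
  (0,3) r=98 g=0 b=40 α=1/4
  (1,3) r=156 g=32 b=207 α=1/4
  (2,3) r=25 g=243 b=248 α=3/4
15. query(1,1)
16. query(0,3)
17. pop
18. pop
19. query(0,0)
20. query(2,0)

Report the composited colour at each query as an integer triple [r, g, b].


query (0,0) [L1,L2,L3,L4,L5] — begin 0,0,0
+L1 (α=2/3) → [32/3, 74, 430/3]
+L2 (α=1/2) → [239/6, 73, 473/3]
+L3 (α=1/3) → [275/9, 401/3, 1123/9]
+L4 (α=1/2) → [529/9, 304/3, 2653/18]
+L5 (α=6/7) → [4201/63, 3184/21, 16045/126]
rounded: [67, 152, 127]

(2,2) stack=L1,L2,L3,L4,L5; from [0,0,0]:
L1 α=1/2: [105, 58, 177/2]
L2 α=1/4: [457/4, 213/4, 913/8]
L3 α=2/3: [315/4, 373/12, 907/8]
L4 α=7/8: [7231/32, 18769/96, 9867/64]
L5 α=1/3: [10271/48, 23953/144, 11915/96]
rounded: [214, 166, 124]

(0,2) stack=L1,L2,L3,L4,L5,L6; from [0,0,0]:
L1 α=1/3: [51, 23/3, 77/3]
L2 α=5/6: [593/3, 1673/18, 2777/18]
L3 α=1/2: [646/3, 2897/36, 2939/36]
L4 α=1/3: [1451/9, 6947/54, 4001/54]
L5 α=3/4: [572/9, 34649/216, 43529/216]
L6 α=1/5: [2594/45, 36647/270, 54491/270]
= [58, 136, 202]

query (2,0) [L1,L2,L3,L4,L5,L6] — begin 0,0,0
L1 α=1: [186, 134, 101]
L2 α=2/3: [134, 350/3, 95]
L3 α=1/8: [489/4, 1579/12, 723/8]
L4 α=1/2: [1089/8, 2815/24, 1235/16]
L5 α=1/5: [1519/10, 3163/30, 319/4]
L6 α=1/6: [1841/12, 4501/36, 2539/24]
= [153, 125, 106]

at x=1,y=2 over L1,L2,L3,L4,L5,L6:
+L1 (α=3/4) → [333/2, 48, 273/4]
+L2 (α=1/2) → [781/4, 237/2, 661/8]
+L3 (α=2/5) → [3487/20, 1191/10, 2703/40]
+L4 (α=4/5) → [20607/100, 9191/50, 5903/200]
+L5 (α=1/2) → [35107/200, 20291/100, 14903/400]
+L6 (α=7/8) → [310907/1600, 139991/800, 336903/3200]
rounded: [194, 175, 105]

at x=0,y=1 over L1,L2,L3,L4,L5:
+L1 (α=2/3) → [20, 302/3, 286/3]
+L2 (α=1) → [121, 63, 141]
+L3 (α=1/2) → [317/2, 134, 363/2]
+L4 (α=1) → [41, 119, 76]
+L5 (α=1/5) → [323/5, 478/5, 473/5]
= [65, 96, 95]

(1,1) stack=L1,L2,L3,L4,L5,L7; from [0,0,0]:
+L1 (α=0) → [0, 0, 0]
+L2 (α=0) → [0, 0, 0]
+L3 (α=1/7) → [27, 155/7, 66/7]
+L4 (α=1/2) → [74, 893/7, 68/7]
+L5 (α=5/8) → [511/4, 8629/56, 2479/56]
+L7 (α=1/4) → [2069/16, 38767/224, 18749/224]
→ [129, 173, 84]

at x=0,y=3 over L1,L2,L3,L4,L5,L7:
after L1 α=1/5: [36, 16/5, 224/5]
after L2 α=1/2: [113, 273/5, 717/5]
after L3 α=1/2: [177, 543/10, 1377/10]
after L4 α=1/5: [866/5, 1771/25, 3449/25]
after L5 α=5/8: [3649/20, 2961/25, 27097/200]
after L7 α=1/4: [12907/80, 8883/100, 89291/800]
→ [161, 89, 112]

(0,0) stack=L1,L2,L3,L4; from [0,0,0]:
L1 α=2/3: [32/3, 74, 430/3]
L2 α=1/2: [239/6, 73, 473/3]
L3 α=1/3: [275/9, 401/3, 1123/9]
L4 α=1/2: [529/9, 304/3, 2653/18]
→ [59, 101, 147]

at x=2,y=0 over L1,L2,L3,L4:
after L1 α=1: [186, 134, 101]
after L2 α=2/3: [134, 350/3, 95]
after L3 α=1/8: [489/4, 1579/12, 723/8]
after L4 α=1/2: [1089/8, 2815/24, 1235/16]
→ [136, 117, 77]


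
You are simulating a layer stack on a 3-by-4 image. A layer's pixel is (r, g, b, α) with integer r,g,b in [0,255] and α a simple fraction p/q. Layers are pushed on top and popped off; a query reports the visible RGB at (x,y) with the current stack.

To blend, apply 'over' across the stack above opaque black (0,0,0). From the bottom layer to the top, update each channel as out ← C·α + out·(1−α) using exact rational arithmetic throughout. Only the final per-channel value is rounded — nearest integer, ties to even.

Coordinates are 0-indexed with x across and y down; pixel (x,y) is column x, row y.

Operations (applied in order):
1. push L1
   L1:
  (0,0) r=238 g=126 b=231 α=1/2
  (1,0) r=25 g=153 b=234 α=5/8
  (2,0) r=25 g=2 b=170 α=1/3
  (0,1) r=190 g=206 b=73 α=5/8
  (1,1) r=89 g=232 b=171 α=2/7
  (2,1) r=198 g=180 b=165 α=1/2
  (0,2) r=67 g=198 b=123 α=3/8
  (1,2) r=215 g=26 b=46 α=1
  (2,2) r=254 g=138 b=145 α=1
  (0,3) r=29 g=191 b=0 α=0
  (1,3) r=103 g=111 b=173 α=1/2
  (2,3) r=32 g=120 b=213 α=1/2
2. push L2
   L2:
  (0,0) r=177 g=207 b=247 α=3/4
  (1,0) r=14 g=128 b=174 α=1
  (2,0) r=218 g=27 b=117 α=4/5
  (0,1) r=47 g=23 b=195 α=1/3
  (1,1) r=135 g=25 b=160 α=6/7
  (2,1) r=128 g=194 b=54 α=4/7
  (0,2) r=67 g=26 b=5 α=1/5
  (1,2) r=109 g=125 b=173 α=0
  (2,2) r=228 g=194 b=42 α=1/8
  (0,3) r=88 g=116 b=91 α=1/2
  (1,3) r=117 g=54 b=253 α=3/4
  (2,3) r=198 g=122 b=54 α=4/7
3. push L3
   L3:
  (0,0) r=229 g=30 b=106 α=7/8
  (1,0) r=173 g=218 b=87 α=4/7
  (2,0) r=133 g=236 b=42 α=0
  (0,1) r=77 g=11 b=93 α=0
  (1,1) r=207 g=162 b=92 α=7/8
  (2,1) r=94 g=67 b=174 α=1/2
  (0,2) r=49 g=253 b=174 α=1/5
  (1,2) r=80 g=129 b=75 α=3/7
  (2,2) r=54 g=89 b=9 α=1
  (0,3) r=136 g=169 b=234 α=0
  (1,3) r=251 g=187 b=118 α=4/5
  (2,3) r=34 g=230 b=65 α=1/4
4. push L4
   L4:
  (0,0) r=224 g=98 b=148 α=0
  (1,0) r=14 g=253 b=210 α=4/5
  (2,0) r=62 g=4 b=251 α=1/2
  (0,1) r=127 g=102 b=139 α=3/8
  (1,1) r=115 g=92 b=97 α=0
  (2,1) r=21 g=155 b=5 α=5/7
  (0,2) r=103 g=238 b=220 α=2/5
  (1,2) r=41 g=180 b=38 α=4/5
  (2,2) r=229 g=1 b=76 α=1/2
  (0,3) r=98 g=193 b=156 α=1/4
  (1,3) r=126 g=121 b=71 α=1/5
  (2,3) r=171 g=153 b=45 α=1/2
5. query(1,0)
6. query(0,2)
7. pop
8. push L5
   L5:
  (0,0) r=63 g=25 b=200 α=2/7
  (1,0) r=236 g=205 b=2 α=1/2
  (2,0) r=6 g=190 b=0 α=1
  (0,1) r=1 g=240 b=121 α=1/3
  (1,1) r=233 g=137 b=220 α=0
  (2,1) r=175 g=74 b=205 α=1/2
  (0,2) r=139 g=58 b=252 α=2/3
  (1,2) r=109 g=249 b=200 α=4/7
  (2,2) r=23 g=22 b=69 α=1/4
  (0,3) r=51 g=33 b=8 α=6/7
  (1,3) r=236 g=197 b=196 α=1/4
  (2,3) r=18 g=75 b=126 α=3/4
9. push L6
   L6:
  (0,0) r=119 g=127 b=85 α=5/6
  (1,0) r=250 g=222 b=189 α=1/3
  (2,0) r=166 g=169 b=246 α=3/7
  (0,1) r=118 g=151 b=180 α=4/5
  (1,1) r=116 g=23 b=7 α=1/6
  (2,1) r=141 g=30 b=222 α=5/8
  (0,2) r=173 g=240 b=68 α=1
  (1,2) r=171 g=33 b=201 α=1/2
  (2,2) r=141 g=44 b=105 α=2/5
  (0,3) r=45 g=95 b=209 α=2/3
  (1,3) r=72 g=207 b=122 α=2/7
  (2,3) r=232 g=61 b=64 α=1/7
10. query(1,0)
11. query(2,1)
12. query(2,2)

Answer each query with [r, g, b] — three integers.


query (1,0) [L1,L2,L3,L4] — begin 0,0,0
after L1 α=5/8: [125/8, 765/8, 585/4]
after L2 α=1: [14, 128, 174]
after L3 α=4/7: [734/7, 1256/7, 870/7]
after L4 α=4/5: [1126/35, 1668/7, 1350/7]
rounded: [32, 238, 193]

query (0,2) [L1,L2,L3,L4] — begin 0,0,0
+L1 (α=3/8) → [201/8, 297/4, 369/8]
+L2 (α=1/5) → [67/2, 323/5, 379/10]
+L3 (α=1/5) → [183/5, 2557/25, 1628/25]
+L4 (α=2/5) → [1579/25, 19571/125, 15884/125]
→ [63, 157, 127]

query (1,0) [L1,L2,L3,L5,L6] — begin 0,0,0
L1 α=5/8: [125/8, 765/8, 585/4]
L2 α=1: [14, 128, 174]
L3 α=4/7: [734/7, 1256/7, 870/7]
L5 α=1/2: [1193/7, 2691/14, 442/7]
L6 α=1/3: [4136/21, 1415/7, 2207/21]
→ [197, 202, 105]

(2,1) stack=L1,L2,L3,L5,L6; from [0,0,0]:
L1 α=1/2: [99, 90, 165/2]
L2 α=4/7: [809/7, 1046/7, 927/14]
L3 α=1/2: [1467/14, 1515/14, 3363/28]
L5 α=1/2: [3917/28, 2551/28, 9103/56]
L6 α=5/8: [31491/224, 11853/224, 89469/448]
= [141, 53, 200]

query (2,2) [L1,L2,L3,L5,L6] — begin 0,0,0
after L1 α=1: [254, 138, 145]
after L2 α=1/8: [1003/4, 145, 1057/8]
after L3 α=1: [54, 89, 9]
after L5 α=1/4: [185/4, 289/4, 24]
after L6 α=2/5: [1683/20, 1219/20, 282/5]
= [84, 61, 56]


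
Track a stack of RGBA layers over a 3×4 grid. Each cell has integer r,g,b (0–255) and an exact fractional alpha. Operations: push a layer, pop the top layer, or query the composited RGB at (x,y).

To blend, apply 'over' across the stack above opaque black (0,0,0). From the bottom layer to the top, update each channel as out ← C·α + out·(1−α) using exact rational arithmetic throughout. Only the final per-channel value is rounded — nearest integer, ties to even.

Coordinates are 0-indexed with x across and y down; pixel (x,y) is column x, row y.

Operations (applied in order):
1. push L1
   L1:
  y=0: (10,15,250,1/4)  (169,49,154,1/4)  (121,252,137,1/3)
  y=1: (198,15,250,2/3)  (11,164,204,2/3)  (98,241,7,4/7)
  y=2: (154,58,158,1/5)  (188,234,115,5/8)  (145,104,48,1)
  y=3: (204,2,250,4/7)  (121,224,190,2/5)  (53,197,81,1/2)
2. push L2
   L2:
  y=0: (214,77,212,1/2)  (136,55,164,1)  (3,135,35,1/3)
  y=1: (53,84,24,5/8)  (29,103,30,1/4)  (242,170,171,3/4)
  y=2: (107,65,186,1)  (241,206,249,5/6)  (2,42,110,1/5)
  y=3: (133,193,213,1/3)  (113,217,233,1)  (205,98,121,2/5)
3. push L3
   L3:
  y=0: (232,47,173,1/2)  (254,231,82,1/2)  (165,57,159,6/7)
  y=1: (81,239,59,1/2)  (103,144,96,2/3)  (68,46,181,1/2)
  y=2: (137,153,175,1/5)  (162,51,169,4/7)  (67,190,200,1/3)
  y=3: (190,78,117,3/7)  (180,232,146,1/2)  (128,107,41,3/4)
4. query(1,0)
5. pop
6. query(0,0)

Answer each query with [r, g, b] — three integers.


(1,0) stack=L1,L2,L3; from [0,0,0]:
+L1 (α=1/4) → [169/4, 49/4, 77/2]
+L2 (α=1) → [136, 55, 164]
+L3 (α=1/2) → [195, 143, 123]
→ [195, 143, 123]

at x=0,y=0 over L1,L2:
L1 α=1/4: [5/2, 15/4, 125/2]
L2 α=1/2: [433/4, 323/8, 549/4]
→ [108, 40, 137]


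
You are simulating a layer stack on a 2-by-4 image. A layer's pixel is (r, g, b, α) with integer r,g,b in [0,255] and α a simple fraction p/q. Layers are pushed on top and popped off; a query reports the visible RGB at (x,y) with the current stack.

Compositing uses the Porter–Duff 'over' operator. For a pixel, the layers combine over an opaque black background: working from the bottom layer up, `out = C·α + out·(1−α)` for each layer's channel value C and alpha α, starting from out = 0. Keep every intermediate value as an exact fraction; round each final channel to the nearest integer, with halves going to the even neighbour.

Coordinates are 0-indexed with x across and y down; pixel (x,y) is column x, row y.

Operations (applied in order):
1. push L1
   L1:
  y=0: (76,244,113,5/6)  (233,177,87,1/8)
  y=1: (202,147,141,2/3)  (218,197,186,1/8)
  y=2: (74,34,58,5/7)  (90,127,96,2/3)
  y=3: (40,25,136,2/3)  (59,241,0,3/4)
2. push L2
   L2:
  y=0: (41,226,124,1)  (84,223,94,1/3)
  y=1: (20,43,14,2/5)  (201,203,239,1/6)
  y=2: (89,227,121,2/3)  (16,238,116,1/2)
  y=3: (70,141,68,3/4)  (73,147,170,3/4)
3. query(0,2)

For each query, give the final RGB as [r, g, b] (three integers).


at x=0,y=2 over L1,L2:
L1 α=5/7: [370/7, 170/7, 290/7]
L2 α=2/3: [1616/21, 1116/7, 1984/21]
rounded: [77, 159, 94]


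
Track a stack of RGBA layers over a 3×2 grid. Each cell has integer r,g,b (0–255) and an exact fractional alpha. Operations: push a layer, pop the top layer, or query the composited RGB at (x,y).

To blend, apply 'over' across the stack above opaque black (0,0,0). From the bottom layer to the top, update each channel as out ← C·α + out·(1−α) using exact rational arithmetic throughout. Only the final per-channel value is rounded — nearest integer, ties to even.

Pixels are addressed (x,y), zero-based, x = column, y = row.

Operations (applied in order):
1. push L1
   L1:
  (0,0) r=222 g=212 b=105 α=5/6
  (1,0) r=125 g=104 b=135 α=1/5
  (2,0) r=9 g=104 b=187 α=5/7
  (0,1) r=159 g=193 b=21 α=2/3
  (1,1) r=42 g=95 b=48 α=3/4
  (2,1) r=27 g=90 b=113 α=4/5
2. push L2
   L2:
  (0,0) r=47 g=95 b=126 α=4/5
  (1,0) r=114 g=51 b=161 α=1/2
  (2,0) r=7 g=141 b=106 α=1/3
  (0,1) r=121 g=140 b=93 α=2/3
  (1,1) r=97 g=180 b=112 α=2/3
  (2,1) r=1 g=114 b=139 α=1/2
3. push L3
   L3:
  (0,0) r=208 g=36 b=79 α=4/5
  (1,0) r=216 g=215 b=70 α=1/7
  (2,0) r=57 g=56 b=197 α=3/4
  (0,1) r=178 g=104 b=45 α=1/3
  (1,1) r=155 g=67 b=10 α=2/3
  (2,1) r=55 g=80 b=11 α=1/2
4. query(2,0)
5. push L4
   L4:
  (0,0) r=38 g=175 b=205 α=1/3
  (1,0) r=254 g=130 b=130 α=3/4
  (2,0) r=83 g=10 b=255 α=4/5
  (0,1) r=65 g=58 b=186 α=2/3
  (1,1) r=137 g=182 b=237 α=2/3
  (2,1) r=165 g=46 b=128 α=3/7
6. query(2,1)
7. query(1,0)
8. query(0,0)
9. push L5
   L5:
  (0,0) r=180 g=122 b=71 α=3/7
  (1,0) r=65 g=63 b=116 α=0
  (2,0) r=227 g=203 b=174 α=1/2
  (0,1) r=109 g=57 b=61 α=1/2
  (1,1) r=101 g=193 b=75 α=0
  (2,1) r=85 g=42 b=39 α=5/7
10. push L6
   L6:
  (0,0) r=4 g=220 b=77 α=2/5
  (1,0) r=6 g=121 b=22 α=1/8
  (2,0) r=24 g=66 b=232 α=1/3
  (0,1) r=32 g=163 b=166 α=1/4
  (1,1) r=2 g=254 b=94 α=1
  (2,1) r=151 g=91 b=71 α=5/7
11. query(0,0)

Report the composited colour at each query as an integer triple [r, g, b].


query (2,0) [L1,L2,L3] — begin 0,0,0
+L1 (α=5/7) → [45/7, 520/7, 935/7]
+L2 (α=1/3) → [139/21, 2027/21, 2612/21]
+L3 (α=3/4) → [1865/42, 5555/84, 15023/84]
rounded: [44, 66, 179]

(2,1) stack=L1,L2,L3,L4; from [0,0,0]:
+L1 (α=4/5) → [108/5, 72, 452/5]
+L2 (α=1/2) → [113/10, 93, 1147/10]
+L3 (α=1/2) → [663/20, 173/2, 1257/20]
+L4 (α=3/7) → [3138/35, 484/7, 3177/35]
rounded: [90, 69, 91]

(1,0) stack=L1,L2,L3,L4; from [0,0,0]:
+L1 (α=1/5) → [25, 104/5, 27]
+L2 (α=1/2) → [139/2, 359/10, 94]
+L3 (α=1/7) → [633/7, 2152/35, 634/7]
+L4 (α=3/4) → [5967/28, 7901/70, 841/7]
→ [213, 113, 120]

(0,0) stack=L1,L2,L3,L4; from [0,0,0]:
L1 α=5/6: [185, 530/3, 175/2]
L2 α=4/5: [373/5, 334/3, 1183/10]
L3 α=4/5: [4533/25, 766/15, 4343/50]
L4 α=1/3: [10016/75, 4157/45, 3156/25]
rounded: [134, 92, 126]

query (0,0) [L1,L2,L3,L4,L5,L6] — begin 0,0,0
after L1 α=5/6: [185, 530/3, 175/2]
after L2 α=4/5: [373/5, 334/3, 1183/10]
after L3 α=4/5: [4533/25, 766/15, 4343/50]
after L4 α=1/3: [10016/75, 4157/45, 3156/25]
after L5 α=3/7: [80564/525, 33098/315, 17949/175]
after L6 α=2/5: [81964/875, 79298/525, 80797/875]
= [94, 151, 92]


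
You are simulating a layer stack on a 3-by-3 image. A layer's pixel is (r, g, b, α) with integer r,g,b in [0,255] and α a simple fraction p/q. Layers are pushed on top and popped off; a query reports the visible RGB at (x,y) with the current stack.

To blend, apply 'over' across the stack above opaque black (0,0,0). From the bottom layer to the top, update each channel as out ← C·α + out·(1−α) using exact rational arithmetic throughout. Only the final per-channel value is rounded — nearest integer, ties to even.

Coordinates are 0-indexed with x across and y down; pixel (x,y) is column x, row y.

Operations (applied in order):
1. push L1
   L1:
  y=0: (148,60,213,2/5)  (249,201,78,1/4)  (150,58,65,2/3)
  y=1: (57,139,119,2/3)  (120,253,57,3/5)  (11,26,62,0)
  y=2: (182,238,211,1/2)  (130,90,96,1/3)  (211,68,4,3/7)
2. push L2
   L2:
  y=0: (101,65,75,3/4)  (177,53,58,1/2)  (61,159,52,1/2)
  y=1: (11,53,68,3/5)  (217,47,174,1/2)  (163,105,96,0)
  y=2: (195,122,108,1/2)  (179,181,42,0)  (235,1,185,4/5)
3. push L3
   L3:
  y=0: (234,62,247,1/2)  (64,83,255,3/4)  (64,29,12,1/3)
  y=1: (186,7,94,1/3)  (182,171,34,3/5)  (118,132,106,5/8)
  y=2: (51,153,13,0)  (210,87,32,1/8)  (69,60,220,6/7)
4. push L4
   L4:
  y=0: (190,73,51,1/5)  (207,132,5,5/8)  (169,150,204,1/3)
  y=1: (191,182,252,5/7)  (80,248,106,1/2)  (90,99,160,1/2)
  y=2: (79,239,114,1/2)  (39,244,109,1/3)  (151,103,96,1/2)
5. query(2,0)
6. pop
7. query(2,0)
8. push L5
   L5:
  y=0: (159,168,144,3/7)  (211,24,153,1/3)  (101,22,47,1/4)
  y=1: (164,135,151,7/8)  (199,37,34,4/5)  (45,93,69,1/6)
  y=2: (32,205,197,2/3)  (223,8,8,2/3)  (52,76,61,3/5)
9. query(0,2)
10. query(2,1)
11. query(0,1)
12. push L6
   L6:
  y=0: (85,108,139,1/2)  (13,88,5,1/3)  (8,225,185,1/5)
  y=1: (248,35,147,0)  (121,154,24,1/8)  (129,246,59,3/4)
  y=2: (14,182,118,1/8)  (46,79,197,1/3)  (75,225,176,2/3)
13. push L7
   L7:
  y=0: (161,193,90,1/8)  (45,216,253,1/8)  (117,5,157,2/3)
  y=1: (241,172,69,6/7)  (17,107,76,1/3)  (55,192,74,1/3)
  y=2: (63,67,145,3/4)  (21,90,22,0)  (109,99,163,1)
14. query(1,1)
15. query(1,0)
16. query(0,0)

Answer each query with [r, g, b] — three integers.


(2,0) stack=L1,L2,L3,L4; from [0,0,0]:
L1 α=2/3: [100, 116/3, 130/3]
L2 α=1/2: [161/2, 593/6, 143/3]
L3 α=1/3: [75, 680/9, 322/9]
L4 α=1/3: [319/3, 2710/27, 2480/27]
= [106, 100, 92]

(2,0) stack=L1,L2,L3; from [0,0,0]:
after L1 α=2/3: [100, 116/3, 130/3]
after L2 α=1/2: [161/2, 593/6, 143/3]
after L3 α=1/3: [75, 680/9, 322/9]
= [75, 76, 36]

(0,2) stack=L1,L2,L3,L5; from [0,0,0]:
L1 α=1/2: [91, 119, 211/2]
L2 α=1/2: [143, 241/2, 427/4]
L3 α=0: [143, 241/2, 427/4]
L5 α=2/3: [69, 1061/6, 2003/12]
= [69, 177, 167]

at x=2,y=1 over L1,L2,L3,L5:
L1 α=0: [0, 0, 0]
L2 α=0: [0, 0, 0]
L3 α=5/8: [295/4, 165/2, 265/4]
L5 α=1/6: [1655/24, 337/4, 1601/24]
→ [69, 84, 67]

(0,1) stack=L1,L2,L3,L5; from [0,0,0]:
L1 α=2/3: [38, 278/3, 238/3]
L2 α=3/5: [109/5, 1033/15, 1088/15]
L3 α=1/3: [1148/15, 2171/45, 3586/45]
L5 α=7/8: [2296/15, 5587/45, 51151/360]
= [153, 124, 142]

(1,1) stack=L1,L2,L3,L5,L6,L7; from [0,0,0]:
+L1 (α=3/5) → [72, 759/5, 171/5]
+L2 (α=1/2) → [289/2, 497/5, 1041/10]
+L3 (α=3/5) → [167, 3559/25, 1551/25]
+L5 (α=4/5) → [963/5, 7259/125, 4951/125]
+L6 (α=1/8) → [3673/20, 70063/1000, 37657/1000]
+L7 (α=1/3) → [1281/10, 123563/1500, 25219/500]
= [128, 82, 50]

at x=1,y=0 over L1,L2,L3,L5,L6,L7:
after L1 α=1/4: [249/4, 201/4, 39/2]
after L2 α=1/2: [957/8, 413/8, 155/4]
after L3 α=3/4: [2493/32, 2405/32, 3215/16]
after L5 α=1/3: [5869/48, 2789/48, 4439/24]
after L6 α=1/3: [6181/72, 4901/72, 4499/36]
after L7 α=1/8: [46507/576, 49859/576, 40601/288]
→ [81, 87, 141]

(0,0) stack=L1,L2,L3,L5,L6,L7; from [0,0,0]:
+L1 (α=2/5) → [296/5, 24, 426/5]
+L2 (α=3/4) → [1811/20, 219/4, 1551/20]
+L3 (α=1/2) → [6491/40, 467/8, 6491/40]
+L5 (α=3/7) → [11261/70, 1475/14, 10811/70]
+L6 (α=1/2) → [17211/140, 2987/28, 20541/140]
+L7 (α=1/8) → [20431/160, 3759/32, 22341/160]
→ [128, 117, 140]


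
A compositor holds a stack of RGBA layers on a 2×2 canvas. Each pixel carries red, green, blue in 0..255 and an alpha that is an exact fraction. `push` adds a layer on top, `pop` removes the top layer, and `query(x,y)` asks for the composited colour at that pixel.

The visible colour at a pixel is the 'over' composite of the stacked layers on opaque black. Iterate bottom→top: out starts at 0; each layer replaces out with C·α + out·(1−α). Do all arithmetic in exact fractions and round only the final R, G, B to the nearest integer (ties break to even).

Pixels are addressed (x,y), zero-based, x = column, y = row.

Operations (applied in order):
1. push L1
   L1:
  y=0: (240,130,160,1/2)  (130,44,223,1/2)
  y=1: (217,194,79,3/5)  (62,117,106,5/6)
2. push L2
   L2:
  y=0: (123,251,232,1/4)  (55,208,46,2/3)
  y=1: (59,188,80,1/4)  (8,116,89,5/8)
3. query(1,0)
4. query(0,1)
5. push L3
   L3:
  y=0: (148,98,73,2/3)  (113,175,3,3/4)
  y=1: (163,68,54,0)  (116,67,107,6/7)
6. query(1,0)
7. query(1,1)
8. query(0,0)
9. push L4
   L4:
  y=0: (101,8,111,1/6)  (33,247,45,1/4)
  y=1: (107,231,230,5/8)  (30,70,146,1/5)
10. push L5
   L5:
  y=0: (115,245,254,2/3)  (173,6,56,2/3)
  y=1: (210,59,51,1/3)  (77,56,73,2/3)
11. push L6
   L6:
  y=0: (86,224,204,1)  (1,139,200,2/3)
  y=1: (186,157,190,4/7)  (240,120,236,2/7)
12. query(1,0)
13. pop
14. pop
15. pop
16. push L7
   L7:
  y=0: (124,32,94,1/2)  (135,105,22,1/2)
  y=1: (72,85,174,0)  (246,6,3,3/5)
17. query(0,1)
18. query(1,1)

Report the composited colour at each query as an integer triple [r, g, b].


at x=1,y=0 over L1,L2:
after L1 α=1/2: [65, 22, 223/2]
after L2 α=2/3: [175/3, 146, 407/6]
rounded: [58, 146, 68]

at x=0,y=1 over L1,L2:
L1 α=3/5: [651/5, 582/5, 237/5]
L2 α=1/4: [562/5, 1343/10, 1111/20]
= [112, 134, 56]

(1,0) stack=L1,L2,L3; from [0,0,0]:
L1 α=1/2: [65, 22, 223/2]
L2 α=2/3: [175/3, 146, 407/6]
L3 α=3/4: [298/3, 671/4, 461/24]
rounded: [99, 168, 19]

at x=1,y=1 over L1,L2,L3:
after L1 α=5/6: [155/3, 195/2, 265/3]
after L2 α=5/8: [195/8, 1745/16, 355/4]
after L3 α=6/7: [5763/56, 8177/112, 2923/28]
rounded: [103, 73, 104]

query (0,0) [L1,L2,L3] — begin 0,0,0
after L1 α=1/2: [120, 65, 80]
after L2 α=1/4: [483/4, 223/2, 118]
after L3 α=2/3: [1667/12, 205/2, 88]
rounded: [139, 102, 88]

query (1,0) [L1,L2,L3,L4,L5,L6] — begin 0,0,0
L1 α=1/2: [65, 22, 223/2]
L2 α=2/3: [175/3, 146, 407/6]
L3 α=3/4: [298/3, 671/4, 461/24]
L4 α=1/4: [331/4, 3001/16, 821/32]
L5 α=2/3: [1715/12, 3193/48, 4405/96]
L6 α=2/3: [1739/36, 16537/144, 42805/288]
rounded: [48, 115, 149]

(0,1) stack=L1,L2,L3,L7; from [0,0,0]:
L1 α=3/5: [651/5, 582/5, 237/5]
L2 α=1/4: [562/5, 1343/10, 1111/20]
L3 α=0: [562/5, 1343/10, 1111/20]
L7 α=0: [562/5, 1343/10, 1111/20]
rounded: [112, 134, 56]

query (1,1) [L1,L2,L3,L7] — begin 0,0,0
L1 α=5/6: [155/3, 195/2, 265/3]
L2 α=5/8: [195/8, 1745/16, 355/4]
L3 α=6/7: [5763/56, 8177/112, 2923/28]
L7 α=3/5: [26427/140, 1837/56, 3049/70]
→ [189, 33, 44]


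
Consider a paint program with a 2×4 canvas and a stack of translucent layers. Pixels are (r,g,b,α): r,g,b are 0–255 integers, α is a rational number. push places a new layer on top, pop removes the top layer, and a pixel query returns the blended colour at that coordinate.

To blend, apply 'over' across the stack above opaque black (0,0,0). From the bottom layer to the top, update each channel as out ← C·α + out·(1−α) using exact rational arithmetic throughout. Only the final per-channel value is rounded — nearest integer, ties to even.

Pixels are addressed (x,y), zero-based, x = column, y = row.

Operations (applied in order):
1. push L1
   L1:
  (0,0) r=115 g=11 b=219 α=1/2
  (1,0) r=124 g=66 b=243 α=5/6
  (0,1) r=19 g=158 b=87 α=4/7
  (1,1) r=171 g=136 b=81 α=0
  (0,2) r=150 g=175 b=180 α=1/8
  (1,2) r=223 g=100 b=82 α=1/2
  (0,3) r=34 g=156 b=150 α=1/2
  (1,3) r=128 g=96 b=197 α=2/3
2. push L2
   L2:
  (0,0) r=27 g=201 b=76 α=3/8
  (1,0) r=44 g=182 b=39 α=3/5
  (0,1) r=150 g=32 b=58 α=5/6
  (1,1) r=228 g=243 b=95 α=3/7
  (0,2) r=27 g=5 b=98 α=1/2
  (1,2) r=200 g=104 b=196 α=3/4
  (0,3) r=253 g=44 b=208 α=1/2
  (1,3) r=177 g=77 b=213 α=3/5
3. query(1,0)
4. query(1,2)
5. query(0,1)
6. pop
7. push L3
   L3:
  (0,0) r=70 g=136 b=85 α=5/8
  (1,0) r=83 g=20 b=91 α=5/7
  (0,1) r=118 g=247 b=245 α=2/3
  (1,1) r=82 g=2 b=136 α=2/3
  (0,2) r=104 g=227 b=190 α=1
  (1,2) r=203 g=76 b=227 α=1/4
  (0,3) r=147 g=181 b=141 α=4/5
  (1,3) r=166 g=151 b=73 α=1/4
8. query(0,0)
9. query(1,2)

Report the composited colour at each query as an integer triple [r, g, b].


at x=1,y=0 over L1,L2:
after L1 α=5/6: [310/3, 55, 405/2]
after L2 α=3/5: [1016/15, 656/5, 522/5]
= [68, 131, 104]

at x=1,y=2 over L1,L2:
L1 α=1/2: [223/2, 50, 41]
L2 α=3/4: [1423/8, 181/2, 629/4]
→ [178, 90, 157]

(0,1) stack=L1,L2; from [0,0,0]:
after L1 α=4/7: [76/7, 632/7, 348/7]
after L2 α=5/6: [2663/21, 292/7, 1189/21]
rounded: [127, 42, 57]

query (0,0) [L1,L3] — begin 0,0,0
after L1 α=1/2: [115/2, 11/2, 219/2]
after L3 α=5/8: [1045/16, 1393/16, 1507/16]
= [65, 87, 94]

query (1,2) [L1,L3] — begin 0,0,0
+L1 (α=1/2) → [223/2, 50, 41]
+L3 (α=1/4) → [1075/8, 113/2, 175/2]
= [134, 56, 88]


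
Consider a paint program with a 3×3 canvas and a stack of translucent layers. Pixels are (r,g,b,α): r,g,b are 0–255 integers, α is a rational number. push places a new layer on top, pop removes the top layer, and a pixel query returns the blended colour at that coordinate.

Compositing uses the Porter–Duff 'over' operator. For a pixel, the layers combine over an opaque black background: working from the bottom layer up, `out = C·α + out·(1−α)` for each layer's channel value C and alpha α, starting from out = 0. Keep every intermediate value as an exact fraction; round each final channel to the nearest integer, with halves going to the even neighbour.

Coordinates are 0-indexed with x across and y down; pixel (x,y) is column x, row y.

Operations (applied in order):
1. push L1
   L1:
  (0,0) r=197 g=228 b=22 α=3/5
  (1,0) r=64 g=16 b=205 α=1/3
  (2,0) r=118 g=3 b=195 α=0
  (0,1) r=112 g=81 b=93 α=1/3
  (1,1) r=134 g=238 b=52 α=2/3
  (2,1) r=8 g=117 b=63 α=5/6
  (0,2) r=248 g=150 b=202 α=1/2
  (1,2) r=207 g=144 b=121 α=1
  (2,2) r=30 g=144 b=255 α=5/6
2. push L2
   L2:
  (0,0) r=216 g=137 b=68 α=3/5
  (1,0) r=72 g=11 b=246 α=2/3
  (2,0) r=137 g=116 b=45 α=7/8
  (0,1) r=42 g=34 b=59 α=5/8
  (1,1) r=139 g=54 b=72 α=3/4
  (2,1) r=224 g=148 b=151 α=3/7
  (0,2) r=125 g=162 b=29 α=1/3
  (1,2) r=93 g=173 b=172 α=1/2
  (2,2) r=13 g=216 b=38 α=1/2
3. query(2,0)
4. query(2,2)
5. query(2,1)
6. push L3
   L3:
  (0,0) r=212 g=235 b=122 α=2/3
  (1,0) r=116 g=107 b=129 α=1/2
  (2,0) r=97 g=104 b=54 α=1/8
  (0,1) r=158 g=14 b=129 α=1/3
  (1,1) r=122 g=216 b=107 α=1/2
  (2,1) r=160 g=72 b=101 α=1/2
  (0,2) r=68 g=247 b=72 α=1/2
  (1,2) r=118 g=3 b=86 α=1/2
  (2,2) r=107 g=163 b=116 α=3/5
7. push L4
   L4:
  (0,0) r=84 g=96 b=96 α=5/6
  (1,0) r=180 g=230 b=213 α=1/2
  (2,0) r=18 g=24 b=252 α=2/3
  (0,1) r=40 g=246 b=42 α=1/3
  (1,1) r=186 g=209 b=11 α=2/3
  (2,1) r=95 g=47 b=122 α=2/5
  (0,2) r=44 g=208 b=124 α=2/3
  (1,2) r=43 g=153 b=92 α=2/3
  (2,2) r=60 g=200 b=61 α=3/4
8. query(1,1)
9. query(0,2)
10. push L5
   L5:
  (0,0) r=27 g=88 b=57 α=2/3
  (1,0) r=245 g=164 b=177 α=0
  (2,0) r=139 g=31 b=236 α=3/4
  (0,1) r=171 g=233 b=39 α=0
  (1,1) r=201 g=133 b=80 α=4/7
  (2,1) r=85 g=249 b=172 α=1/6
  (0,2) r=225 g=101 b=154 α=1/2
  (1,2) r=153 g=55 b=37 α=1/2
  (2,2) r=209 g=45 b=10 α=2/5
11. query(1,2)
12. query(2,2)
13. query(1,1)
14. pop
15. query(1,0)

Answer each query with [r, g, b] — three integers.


(2,0) stack=L1,L2; from [0,0,0]:
L1 α=0: [0, 0, 0]
L2 α=7/8: [959/8, 203/2, 315/8]
= [120, 102, 39]

at x=2,y=2 over L1,L2:
after L1 α=5/6: [25, 120, 425/2]
after L2 α=1/2: [19, 168, 501/4]
rounded: [19, 168, 125]

query (2,1) [L1,L2] — begin 0,0,0
after L1 α=5/6: [20/3, 195/2, 105/2]
after L2 α=3/7: [2096/21, 834/7, 663/7]
= [100, 119, 95]

query (1,1) [L1,L2,L3,L4] — begin 0,0,0
+L1 (α=2/3) → [268/3, 476/3, 104/3]
+L2 (α=3/4) → [1519/12, 481/6, 188/3]
+L3 (α=1/2) → [2983/24, 1777/12, 509/6]
+L4 (α=2/3) → [11911/72, 6793/36, 641/18]
= [165, 189, 36]

(0,2) stack=L1,L2,L3,L4; from [0,0,0]:
after L1 α=1/2: [124, 75, 101]
after L2 α=1/3: [373/3, 104, 77]
after L3 α=1/2: [577/6, 351/2, 149/2]
after L4 α=2/3: [1105/18, 1183/6, 215/2]
= [61, 197, 108]

query (1,2) [L1,L2,L3,L4,L5] — begin 0,0,0
+L1 (α=1) → [207, 144, 121]
+L2 (α=1/2) → [150, 317/2, 293/2]
+L3 (α=1/2) → [134, 323/4, 465/4]
+L4 (α=2/3) → [220/3, 1547/12, 1201/12]
+L5 (α=1/2) → [679/6, 2207/24, 1645/24]
→ [113, 92, 69]

at x=2,y=2 over L1,L2,L3,L4,L5:
after L1 α=5/6: [25, 120, 425/2]
after L2 α=1/2: [19, 168, 501/4]
after L3 α=3/5: [359/5, 165, 1197/10]
after L4 α=3/4: [1259/20, 765/4, 3027/40]
after L5 α=2/5: [12137/100, 531/4, 9881/200]
rounded: [121, 133, 49]

at x=1,y=1 over L1,L2,L3,L4,L5:
after L1 α=2/3: [268/3, 476/3, 104/3]
after L2 α=3/4: [1519/12, 481/6, 188/3]
after L3 α=1/2: [2983/24, 1777/12, 509/6]
after L4 α=2/3: [11911/72, 6793/36, 641/18]
after L5 α=4/7: [31207/168, 13177/84, 2561/42]
→ [186, 157, 61]

at x=1,y=0 over L1,L2,L3,L4:
after L1 α=1/3: [64/3, 16/3, 205/3]
after L2 α=2/3: [496/9, 82/9, 1681/9]
after L3 α=1/2: [770/9, 1045/18, 1421/9]
after L4 α=1/2: [1195/9, 5185/36, 1669/9]
rounded: [133, 144, 185]


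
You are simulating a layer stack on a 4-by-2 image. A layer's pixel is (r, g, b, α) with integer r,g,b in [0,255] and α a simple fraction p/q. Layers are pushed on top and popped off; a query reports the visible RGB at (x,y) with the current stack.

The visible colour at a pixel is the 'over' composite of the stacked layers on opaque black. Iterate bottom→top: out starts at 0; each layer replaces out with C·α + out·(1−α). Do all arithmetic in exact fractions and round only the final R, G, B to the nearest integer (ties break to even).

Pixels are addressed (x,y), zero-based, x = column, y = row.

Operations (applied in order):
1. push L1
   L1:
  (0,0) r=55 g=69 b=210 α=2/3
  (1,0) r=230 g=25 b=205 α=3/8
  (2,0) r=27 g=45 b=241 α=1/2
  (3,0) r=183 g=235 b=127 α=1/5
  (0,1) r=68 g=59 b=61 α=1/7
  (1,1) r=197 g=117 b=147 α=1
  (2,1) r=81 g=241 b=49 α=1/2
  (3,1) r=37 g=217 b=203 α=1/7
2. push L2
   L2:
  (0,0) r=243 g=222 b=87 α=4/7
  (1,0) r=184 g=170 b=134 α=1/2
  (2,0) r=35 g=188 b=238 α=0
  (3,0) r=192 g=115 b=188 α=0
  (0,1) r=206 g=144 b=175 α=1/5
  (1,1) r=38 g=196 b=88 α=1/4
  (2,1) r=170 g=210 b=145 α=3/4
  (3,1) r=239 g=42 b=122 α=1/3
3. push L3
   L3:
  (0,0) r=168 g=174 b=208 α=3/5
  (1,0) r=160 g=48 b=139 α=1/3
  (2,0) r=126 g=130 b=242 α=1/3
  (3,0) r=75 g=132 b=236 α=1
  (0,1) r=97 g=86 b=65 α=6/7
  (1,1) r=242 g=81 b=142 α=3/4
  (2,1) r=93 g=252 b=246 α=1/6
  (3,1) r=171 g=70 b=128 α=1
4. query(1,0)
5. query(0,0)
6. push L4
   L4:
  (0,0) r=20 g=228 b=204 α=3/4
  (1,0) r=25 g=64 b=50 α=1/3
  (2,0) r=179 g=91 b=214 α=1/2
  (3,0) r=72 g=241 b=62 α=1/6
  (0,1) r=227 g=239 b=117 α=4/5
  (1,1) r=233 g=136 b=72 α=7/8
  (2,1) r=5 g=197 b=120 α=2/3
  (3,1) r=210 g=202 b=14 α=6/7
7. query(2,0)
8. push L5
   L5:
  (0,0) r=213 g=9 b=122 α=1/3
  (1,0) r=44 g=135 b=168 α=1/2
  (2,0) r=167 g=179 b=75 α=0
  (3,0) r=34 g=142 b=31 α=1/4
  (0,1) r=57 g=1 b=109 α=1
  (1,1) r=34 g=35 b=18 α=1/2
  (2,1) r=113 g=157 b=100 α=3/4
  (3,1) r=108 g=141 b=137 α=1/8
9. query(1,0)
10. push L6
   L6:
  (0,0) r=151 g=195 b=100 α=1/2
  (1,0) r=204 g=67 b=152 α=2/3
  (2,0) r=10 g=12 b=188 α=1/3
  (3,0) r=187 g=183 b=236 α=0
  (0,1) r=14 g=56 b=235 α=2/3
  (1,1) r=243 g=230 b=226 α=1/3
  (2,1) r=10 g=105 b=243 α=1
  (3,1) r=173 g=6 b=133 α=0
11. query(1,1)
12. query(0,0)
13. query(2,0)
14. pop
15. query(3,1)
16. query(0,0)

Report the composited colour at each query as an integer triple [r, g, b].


(1,0) stack=L1,L2,L3; from [0,0,0]:
L1 α=3/8: [345/4, 75/8, 615/8]
L2 α=1/2: [1081/8, 1435/16, 1687/16]
L3 α=1/3: [1721/12, 1819/24, 933/8]
= [143, 76, 117]

at x=0,y=0 over L1,L2,L3:
L1 α=2/3: [110/3, 46, 140]
L2 α=4/7: [1082/7, 1026/7, 768/7]
L3 α=3/5: [5692/35, 5706/35, 5904/35]
= [163, 163, 169]

at x=2,y=0 over L1,L2,L3,L4:
L1 α=1/2: [27/2, 45/2, 241/2]
L2 α=0: [27/2, 45/2, 241/2]
L3 α=1/3: [51, 175/3, 161]
L4 α=1/2: [115, 224/3, 375/2]
rounded: [115, 75, 188]

(1,0) stack=L1,L2,L3,L4,L5; from [0,0,0]:
after L1 α=3/8: [345/4, 75/8, 615/8]
after L2 α=1/2: [1081/8, 1435/16, 1687/16]
after L3 α=1/3: [1721/12, 1819/24, 933/8]
after L4 α=1/3: [1871/18, 2587/36, 1133/12]
after L5 α=1/2: [2663/36, 7447/72, 3149/24]
→ [74, 103, 131]

query (1,1) [L1,L2,L3,L4,L5,L6] — begin 0,0,0
L1 α=1: [197, 117, 147]
L2 α=1/4: [629/4, 547/4, 529/4]
L3 α=3/4: [3533/16, 1519/16, 2233/16]
L4 α=7/8: [29629/128, 16751/128, 10297/128]
L5 α=1/2: [33981/256, 21231/256, 12601/256]
L6 α=1/3: [21695/128, 50671/384, 13843/128]
rounded: [169, 132, 108]

at x=0,y=0 over L1,L2,L3,L4,L5,L6:
L1 α=2/3: [110/3, 46, 140]
L2 α=4/7: [1082/7, 1026/7, 768/7]
L3 α=3/5: [5692/35, 5706/35, 5904/35]
L4 α=3/4: [1948/35, 14823/70, 6831/35]
L5 α=1/3: [11351/105, 5046/35, 17932/105]
L6 α=1/2: [13603/105, 11871/70, 14216/105]
rounded: [130, 170, 135]

query (2,0) [L1,L2,L3,L4,L5,L6] — begin 0,0,0
+L1 (α=1/2) → [27/2, 45/2, 241/2]
+L2 (α=0) → [27/2, 45/2, 241/2]
+L3 (α=1/3) → [51, 175/3, 161]
+L4 (α=1/2) → [115, 224/3, 375/2]
+L5 (α=0) → [115, 224/3, 375/2]
+L6 (α=1/3) → [80, 484/9, 563/3]
rounded: [80, 54, 188]

at x=3,y=1 over L1,L2,L3,L4,L5:
+L1 (α=1/7) → [37/7, 31, 29]
+L2 (α=1/3) → [1747/21, 104/3, 60]
+L3 (α=1) → [171, 70, 128]
+L4 (α=6/7) → [1431/7, 1282/7, 212/7]
+L5 (α=1/8) → [1539/8, 1423/8, 349/8]
rounded: [192, 178, 44]

(0,0) stack=L1,L2,L3,L4,L5; from [0,0,0]:
after L1 α=2/3: [110/3, 46, 140]
after L2 α=4/7: [1082/7, 1026/7, 768/7]
after L3 α=3/5: [5692/35, 5706/35, 5904/35]
after L4 α=3/4: [1948/35, 14823/70, 6831/35]
after L5 α=1/3: [11351/105, 5046/35, 17932/105]
→ [108, 144, 171]


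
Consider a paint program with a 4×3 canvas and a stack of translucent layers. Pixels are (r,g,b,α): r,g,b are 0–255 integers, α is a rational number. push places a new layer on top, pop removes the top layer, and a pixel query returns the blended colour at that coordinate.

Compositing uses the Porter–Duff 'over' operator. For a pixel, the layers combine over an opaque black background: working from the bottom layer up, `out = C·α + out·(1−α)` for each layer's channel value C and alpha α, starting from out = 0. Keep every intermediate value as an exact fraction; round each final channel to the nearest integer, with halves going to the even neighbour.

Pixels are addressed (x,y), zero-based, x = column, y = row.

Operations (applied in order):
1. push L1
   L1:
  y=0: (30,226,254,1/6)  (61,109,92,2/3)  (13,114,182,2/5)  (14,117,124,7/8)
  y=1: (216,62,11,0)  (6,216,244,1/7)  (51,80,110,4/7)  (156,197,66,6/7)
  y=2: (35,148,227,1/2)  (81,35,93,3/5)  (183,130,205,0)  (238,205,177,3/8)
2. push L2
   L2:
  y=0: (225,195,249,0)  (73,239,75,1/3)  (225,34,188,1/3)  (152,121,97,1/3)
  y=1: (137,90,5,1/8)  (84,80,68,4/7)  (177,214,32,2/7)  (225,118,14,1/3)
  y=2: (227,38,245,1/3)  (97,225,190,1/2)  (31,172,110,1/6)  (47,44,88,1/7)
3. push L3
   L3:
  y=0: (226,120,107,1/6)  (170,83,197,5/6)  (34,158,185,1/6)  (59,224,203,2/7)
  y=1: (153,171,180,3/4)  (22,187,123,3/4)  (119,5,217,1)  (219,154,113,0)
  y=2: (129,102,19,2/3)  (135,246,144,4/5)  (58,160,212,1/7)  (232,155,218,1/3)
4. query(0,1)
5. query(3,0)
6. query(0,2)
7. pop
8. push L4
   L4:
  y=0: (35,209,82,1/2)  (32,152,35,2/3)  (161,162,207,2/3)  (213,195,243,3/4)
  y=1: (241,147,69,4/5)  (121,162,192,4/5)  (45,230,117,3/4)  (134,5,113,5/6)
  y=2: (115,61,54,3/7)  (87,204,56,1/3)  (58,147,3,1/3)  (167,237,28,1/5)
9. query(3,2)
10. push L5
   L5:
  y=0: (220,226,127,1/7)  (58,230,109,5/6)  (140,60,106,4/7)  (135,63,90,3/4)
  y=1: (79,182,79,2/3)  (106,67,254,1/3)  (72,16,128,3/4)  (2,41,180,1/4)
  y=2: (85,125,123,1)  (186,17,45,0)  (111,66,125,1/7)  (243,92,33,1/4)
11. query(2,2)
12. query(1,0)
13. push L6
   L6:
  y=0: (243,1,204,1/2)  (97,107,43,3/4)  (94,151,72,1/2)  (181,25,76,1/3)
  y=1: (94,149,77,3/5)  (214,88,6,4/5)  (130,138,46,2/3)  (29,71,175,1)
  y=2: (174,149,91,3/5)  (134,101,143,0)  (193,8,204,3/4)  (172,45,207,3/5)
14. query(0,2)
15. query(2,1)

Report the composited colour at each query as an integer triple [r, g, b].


(0,1) stack=L1,L2,L3; from [0,0,0]:
L1 α=0: [0, 0, 0]
L2 α=1/8: [137/8, 45/4, 5/8]
L3 α=3/4: [3809/32, 2097/16, 4325/32]
rounded: [119, 131, 135]

at x=3,y=0 over L1,L2,L3:
after L1 α=7/8: [49/4, 819/8, 217/2]
after L2 α=1/3: [353/6, 1303/12, 314/3]
after L3 α=2/7: [2473/42, 11891/84, 2788/21]
= [59, 142, 133]

query (0,2) [L1,L2,L3] — begin 0,0,0
+L1 (α=1/2) → [35/2, 74, 227/2]
+L2 (α=1/3) → [262/3, 62, 472/3]
+L3 (α=2/3) → [1036/9, 266/3, 586/9]
rounded: [115, 89, 65]

query (3,2) [L1,L2,L4] — begin 0,0,0
after L1 α=3/8: [357/4, 615/8, 531/8]
after L2 α=1/7: [1165/14, 2021/28, 1945/28]
after L4 α=1/5: [3499/35, 736/7, 2141/35]
→ [100, 105, 61]

at x=2,y=2 over L1,L2,L4,L5:
L1 α=0: [0, 0, 0]
L2 α=1/6: [31/6, 86/3, 55/3]
L4 α=1/3: [205/9, 613/9, 119/9]
L5 α=1/7: [743/21, 1424/21, 613/21]
rounded: [35, 68, 29]

at x=1,y=0 over L1,L2,L4,L5:
after L1 α=2/3: [122/3, 218/3, 184/3]
after L2 α=1/3: [463/9, 1153/9, 593/9]
after L4 α=2/3: [1039/27, 3889/27, 1223/27]
after L5 α=5/6: [8869/162, 34939/162, 7969/81]
= [55, 216, 98]

query (0,2) [L1,L2,L4,L5,L6] — begin 0,0,0
L1 α=1/2: [35/2, 74, 227/2]
L2 α=1/3: [262/3, 62, 472/3]
L4 α=3/7: [2083/21, 431/7, 2374/21]
L5 α=1: [85, 125, 123]
L6 α=3/5: [692/5, 697/5, 519/5]
→ [138, 139, 104]

query (2,1) [L1,L2,L4,L5,L6] — begin 0,0,0
L1 α=4/7: [204/7, 320/7, 440/7]
L2 α=2/7: [3498/49, 4596/49, 2648/49]
L4 α=3/4: [10113/196, 19203/98, 19847/196]
L5 α=3/4: [52449/784, 23907/392, 95111/784]
L6 α=2/3: [256289/2352, 44033/392, 167239/2352]
→ [109, 112, 71]
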